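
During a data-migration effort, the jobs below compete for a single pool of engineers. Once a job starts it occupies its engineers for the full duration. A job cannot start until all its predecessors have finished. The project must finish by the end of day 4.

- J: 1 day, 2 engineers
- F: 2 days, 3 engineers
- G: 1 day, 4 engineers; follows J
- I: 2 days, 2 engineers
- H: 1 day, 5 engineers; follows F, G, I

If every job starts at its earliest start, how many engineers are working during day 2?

9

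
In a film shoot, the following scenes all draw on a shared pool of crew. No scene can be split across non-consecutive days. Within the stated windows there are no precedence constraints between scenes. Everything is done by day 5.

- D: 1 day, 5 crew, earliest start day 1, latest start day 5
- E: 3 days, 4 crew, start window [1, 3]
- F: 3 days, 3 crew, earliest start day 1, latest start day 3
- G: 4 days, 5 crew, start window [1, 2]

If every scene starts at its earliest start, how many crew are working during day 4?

At early start, day 4 has: G.
Demand: 5 = 5.

5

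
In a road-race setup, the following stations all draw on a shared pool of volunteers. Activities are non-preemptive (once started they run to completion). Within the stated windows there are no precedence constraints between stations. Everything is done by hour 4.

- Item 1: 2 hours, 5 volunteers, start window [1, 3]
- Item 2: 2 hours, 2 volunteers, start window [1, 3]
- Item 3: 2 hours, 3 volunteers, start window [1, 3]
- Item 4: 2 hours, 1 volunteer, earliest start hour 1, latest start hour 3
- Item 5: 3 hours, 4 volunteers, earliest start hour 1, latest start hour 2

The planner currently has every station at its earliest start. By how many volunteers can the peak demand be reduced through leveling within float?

5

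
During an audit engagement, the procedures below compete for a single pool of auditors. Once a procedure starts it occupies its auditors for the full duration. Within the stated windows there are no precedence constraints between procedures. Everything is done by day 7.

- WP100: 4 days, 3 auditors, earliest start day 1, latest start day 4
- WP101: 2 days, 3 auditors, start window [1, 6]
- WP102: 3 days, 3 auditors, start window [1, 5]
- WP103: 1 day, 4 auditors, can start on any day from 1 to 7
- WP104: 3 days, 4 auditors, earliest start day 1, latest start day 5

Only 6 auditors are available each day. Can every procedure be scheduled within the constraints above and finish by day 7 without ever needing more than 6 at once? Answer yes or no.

no

Total auditor-days = 43; over 7 days the average is 43/7 > 6, so some day must exceed 6.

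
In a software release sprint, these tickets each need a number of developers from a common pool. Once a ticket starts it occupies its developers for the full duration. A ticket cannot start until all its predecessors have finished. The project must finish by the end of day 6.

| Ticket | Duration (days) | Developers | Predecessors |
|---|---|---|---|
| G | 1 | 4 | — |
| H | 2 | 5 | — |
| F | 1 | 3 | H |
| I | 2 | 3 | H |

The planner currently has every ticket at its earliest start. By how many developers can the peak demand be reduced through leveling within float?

4

Early-start peak: d1:9  d2:5  d3:6  d4:3  d5:0  d6:0 ⇒ 9.
Leveled (G@1, H@2, F@4, I@5): d1:4  d2:5  d3:5  d4:3  d5:3  d6:3 ⇒ 5.
Reduction 9 − 5 = 4.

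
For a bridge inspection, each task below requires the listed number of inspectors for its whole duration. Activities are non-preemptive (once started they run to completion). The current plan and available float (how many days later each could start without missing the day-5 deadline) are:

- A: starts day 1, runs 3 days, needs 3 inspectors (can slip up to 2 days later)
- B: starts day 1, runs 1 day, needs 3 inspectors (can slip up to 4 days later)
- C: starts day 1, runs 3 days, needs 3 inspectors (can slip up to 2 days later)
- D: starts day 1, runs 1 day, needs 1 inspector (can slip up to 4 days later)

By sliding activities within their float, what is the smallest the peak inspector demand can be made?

6

Early-start (A@1, B@1, C@1, D@1) gives peak 10: d1:10  d2:6  d3:6  d4:0  d5:0.
Shift C→2, D→4.
Schedule A@1, B@1, C@2, D@4: d1:6  d2:6  d3:6  d4:4  d5:0 — peak 6.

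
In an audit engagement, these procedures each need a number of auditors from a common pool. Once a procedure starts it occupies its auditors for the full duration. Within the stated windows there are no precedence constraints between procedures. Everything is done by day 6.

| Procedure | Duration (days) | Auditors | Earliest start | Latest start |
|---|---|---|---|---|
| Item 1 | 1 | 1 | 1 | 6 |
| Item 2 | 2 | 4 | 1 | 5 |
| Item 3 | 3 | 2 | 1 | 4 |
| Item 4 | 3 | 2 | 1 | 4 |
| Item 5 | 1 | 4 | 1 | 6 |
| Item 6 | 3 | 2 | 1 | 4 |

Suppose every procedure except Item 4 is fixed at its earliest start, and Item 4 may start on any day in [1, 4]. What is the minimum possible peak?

13

Item 4@1: d1:15  d2:10  d3:6  d4:0  d5:0  d6:0 → peak 15
Item 4@2: d1:13  d2:10  d3:6  d4:2  d5:0  d6:0 → peak 13
Item 4@3: d1:13  d2:8  d3:6  d4:2  d5:2  d6:0 → peak 13
Item 4@4: d1:13  d2:8  d3:4  d4:2  d5:2  d6:2 → peak 13
Best is Item 4@2, peak 13.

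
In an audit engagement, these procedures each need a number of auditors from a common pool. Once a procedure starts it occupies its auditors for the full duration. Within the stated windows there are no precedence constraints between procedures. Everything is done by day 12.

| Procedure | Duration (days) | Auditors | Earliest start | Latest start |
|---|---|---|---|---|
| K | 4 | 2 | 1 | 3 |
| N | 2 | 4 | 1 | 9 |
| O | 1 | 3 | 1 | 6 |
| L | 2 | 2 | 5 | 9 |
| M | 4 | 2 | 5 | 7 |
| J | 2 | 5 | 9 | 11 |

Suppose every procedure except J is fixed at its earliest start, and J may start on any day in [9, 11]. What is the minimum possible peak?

J@9: d1:9  d2:6  d3:2  d4:2  d5:4  d6:4  d7:2  d8:2  d9:5  d10:5  d11:0  d12:0 → peak 9
J@10: d1:9  d2:6  d3:2  d4:2  d5:4  d6:4  d7:2  d8:2  d9:0  d10:5  d11:5  d12:0 → peak 9
J@11: d1:9  d2:6  d3:2  d4:2  d5:4  d6:4  d7:2  d8:2  d9:0  d10:0  d11:5  d12:5 → peak 9
Best is J@9, peak 9.

9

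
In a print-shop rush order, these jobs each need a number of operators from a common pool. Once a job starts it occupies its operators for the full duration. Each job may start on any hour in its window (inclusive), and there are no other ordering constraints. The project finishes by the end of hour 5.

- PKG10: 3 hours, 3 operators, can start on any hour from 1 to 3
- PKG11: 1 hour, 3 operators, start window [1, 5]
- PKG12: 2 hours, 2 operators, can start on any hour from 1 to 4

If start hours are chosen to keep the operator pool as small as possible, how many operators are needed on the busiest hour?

5

Early-start (PKG10@1, PKG11@1, PKG12@1) gives peak 8: h1:8  h2:5  h3:3  h4:0  h5:0.
Shift PKG11→4.
Schedule PKG10@1, PKG11@4, PKG12@1: h1:5  h2:5  h3:3  h4:3  h5:0 — peak 5.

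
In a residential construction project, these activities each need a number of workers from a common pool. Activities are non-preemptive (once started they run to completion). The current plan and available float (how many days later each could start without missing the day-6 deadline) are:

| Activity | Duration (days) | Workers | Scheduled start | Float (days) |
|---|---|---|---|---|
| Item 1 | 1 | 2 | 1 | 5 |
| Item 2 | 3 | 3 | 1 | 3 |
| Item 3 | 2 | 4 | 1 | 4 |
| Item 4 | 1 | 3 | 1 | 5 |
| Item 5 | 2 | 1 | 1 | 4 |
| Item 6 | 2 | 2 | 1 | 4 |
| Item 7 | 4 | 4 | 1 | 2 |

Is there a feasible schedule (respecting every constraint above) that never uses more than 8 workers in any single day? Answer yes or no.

yes

Schedule Item 1@1, Item 2@1, Item 3@4, Item 4@6, Item 5@1, Item 6@1, Item 7@3: d1:8  d2:6  d3:7  d4:8  d5:8  d6:7 — peak 8 ≤ 8.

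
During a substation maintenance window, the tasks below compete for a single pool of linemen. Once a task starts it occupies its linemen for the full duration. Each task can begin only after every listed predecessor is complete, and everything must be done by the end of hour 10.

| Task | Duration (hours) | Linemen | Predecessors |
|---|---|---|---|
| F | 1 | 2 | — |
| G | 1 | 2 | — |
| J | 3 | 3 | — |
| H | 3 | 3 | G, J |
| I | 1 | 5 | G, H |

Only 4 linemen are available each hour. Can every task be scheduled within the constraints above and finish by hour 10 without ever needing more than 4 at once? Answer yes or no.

no

The minimum achievable peak is 5; 4 < 5, so no feasible schedule stays within the cap.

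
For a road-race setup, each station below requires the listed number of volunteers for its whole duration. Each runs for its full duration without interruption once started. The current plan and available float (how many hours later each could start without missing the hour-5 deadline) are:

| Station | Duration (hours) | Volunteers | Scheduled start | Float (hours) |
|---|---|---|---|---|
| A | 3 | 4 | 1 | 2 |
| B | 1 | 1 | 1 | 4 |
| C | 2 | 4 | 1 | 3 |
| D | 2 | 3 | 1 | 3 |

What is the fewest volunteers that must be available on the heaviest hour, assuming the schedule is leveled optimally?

7

Early-start (A@1, B@1, C@1, D@1) gives peak 12: h1:12  h2:11  h3:4  h4:0  h5:0.
Shift C→4, D→2.
Schedule A@1, B@1, C@4, D@2: h1:5  h2:7  h3:7  h4:4  h5:4 — peak 7.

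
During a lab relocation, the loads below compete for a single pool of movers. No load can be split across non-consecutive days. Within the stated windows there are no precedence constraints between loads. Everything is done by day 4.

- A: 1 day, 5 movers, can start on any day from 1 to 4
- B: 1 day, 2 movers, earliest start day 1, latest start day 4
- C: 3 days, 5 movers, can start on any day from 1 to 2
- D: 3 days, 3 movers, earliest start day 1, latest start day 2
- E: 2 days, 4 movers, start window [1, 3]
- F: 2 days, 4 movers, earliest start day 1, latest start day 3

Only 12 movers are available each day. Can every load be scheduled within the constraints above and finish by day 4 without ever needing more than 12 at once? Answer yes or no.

Schedule A@1, B@1, C@2, D@2, E@1, F@3: d1:11  d2:12  d3:12  d4:12 — peak 12 ≤ 12.

yes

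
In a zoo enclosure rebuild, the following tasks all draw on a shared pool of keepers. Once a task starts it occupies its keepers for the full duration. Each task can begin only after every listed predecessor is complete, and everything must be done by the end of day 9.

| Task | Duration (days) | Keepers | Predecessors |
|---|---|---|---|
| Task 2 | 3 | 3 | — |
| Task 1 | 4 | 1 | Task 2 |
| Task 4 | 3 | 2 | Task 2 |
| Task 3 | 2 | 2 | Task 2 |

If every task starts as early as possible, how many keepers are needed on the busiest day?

Early-start schedule: Task 2@1, Task 1@4, Task 4@4, Task 3@4.
Load per day: day 1: 3, day 2: 3, day 3: 3, day 4: 5, day 5: 5, day 6: 3, day 7: 1, day 8: 0, day 9: 0.
Peak is 5.

5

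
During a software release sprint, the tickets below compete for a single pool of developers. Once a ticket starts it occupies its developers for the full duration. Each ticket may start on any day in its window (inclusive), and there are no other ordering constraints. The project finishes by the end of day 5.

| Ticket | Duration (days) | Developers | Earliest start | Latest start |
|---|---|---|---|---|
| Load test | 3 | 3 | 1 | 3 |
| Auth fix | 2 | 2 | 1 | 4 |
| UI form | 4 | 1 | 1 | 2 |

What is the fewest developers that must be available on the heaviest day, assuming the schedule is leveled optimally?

Early-start (Load test@1, Auth fix@1, UI form@1) gives peak 6: d1:6  d2:6  d3:4  d4:1  d5:0.
Shift Auth fix→4.
Schedule Load test@1, Auth fix@4, UI form@1: d1:4  d2:4  d3:4  d4:3  d5:2 — peak 4.
Total developer-days = 17 over 5 days ⇒ peak ≥ ⌈17/5⌉ = 4, so 4 is optimal.

4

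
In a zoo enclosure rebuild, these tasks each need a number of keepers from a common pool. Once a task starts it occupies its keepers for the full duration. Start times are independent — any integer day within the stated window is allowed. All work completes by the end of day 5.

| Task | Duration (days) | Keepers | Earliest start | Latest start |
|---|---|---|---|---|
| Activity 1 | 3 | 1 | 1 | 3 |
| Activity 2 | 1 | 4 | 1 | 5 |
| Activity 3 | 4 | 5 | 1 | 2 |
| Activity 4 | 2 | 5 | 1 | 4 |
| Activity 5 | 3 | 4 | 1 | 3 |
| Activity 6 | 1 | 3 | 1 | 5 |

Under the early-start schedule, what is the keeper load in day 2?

At early start, day 2 has: Activity 1, Activity 3, Activity 4, Activity 5.
Demand: 1 + 5 + 5 + 4 = 15.

15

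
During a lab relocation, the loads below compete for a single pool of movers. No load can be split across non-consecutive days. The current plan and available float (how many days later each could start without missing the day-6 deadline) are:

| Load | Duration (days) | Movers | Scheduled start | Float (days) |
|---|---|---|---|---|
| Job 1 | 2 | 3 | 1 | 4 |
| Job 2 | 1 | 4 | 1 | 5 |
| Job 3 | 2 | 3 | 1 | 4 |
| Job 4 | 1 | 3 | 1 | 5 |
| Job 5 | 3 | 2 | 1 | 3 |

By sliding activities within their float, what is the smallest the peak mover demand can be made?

5

Early-start (Job 1@1, Job 2@1, Job 3@1, Job 4@1, Job 5@1) gives peak 15: d1:15  d2:8  d3:2  d4:0  d5:0  d6:0.
Shift Job 2→3, Job 3→4, Job 4→6, Job 5→4.
Schedule Job 1@1, Job 2@3, Job 3@4, Job 4@6, Job 5@4: d1:3  d2:3  d3:4  d4:5  d5:5  d6:5 — peak 5.
Total mover-days = 25 over 6 days ⇒ peak ≥ ⌈25/6⌉ = 5, so 5 is optimal.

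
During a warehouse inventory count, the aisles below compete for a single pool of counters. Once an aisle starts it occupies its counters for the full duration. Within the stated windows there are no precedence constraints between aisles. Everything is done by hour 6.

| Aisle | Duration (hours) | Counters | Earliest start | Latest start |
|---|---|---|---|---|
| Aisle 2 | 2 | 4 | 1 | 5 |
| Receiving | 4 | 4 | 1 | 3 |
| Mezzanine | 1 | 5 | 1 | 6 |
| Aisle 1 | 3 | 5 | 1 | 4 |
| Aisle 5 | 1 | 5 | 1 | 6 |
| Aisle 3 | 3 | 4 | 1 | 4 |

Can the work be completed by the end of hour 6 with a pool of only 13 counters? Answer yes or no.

yes

Schedule Aisle 2@1, Receiving@1, Mezzanine@5, Aisle 1@4, Aisle 5@6, Aisle 3@1: h1:12  h2:12  h3:8  h4:9  h5:10  h6:10 — peak 12 ≤ 13.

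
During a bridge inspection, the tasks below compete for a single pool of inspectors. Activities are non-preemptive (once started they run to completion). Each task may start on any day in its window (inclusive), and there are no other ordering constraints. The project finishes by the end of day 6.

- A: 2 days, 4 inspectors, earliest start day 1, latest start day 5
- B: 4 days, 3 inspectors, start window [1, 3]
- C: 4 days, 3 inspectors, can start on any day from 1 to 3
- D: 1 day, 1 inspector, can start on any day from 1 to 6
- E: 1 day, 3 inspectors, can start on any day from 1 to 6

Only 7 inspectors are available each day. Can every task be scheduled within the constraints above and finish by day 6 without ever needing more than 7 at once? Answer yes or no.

yes

Schedule A@1, B@1, C@3, D@3, E@5: d1:7  d2:7  d3:7  d4:6  d5:6  d6:3 — peak 7 ≤ 7.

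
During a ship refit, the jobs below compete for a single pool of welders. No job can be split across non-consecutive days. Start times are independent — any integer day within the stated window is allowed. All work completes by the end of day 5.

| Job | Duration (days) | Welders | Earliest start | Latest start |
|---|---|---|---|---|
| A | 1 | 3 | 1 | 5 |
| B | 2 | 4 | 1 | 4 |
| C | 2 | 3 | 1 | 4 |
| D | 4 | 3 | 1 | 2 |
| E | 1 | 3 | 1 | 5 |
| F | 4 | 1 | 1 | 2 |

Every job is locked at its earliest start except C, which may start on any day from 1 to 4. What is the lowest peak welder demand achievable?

14

C@1: d1:17  d2:11  d3:4  d4:4  d5:0 → peak 17
C@2: d1:14  d2:11  d3:7  d4:4  d5:0 → peak 14
C@3: d1:14  d2:8  d3:7  d4:7  d5:0 → peak 14
C@4: d1:14  d2:8  d3:4  d4:7  d5:3 → peak 14
Best is C@2, peak 14.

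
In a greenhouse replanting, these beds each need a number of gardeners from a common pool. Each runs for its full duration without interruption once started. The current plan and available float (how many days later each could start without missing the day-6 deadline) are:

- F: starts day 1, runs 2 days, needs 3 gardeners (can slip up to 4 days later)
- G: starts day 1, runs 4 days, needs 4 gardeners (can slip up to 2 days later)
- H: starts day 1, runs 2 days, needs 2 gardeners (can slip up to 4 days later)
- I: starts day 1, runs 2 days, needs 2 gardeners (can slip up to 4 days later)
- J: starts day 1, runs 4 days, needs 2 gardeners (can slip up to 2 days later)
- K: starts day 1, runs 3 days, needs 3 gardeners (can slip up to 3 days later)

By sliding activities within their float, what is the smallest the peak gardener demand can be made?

Early-start (F@1, G@1, H@1, I@1, J@1, K@1) gives peak 16: d1:16  d2:16  d3:9  d4:6  d5:0  d6:0.
Shift I→5, J→3, K→3.
Schedule F@1, G@1, H@1, I@5, J@3, K@3: d1:9  d2:9  d3:9  d4:9  d5:7  d6:4 — peak 9.

9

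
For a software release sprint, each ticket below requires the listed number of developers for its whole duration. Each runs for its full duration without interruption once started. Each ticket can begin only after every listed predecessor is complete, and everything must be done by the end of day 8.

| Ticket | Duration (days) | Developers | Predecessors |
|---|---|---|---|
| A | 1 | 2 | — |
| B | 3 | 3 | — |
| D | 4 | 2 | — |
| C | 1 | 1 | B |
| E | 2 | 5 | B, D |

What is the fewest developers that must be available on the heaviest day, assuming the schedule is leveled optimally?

Early-start (A@1, B@1, D@1, C@4, E@5) gives peak 7: d1:7  d2:5  d3:5  d4:3  d5:5  d6:5  d7:0  d8:0.
Shift D→2, E→6.
Schedule A@1, B@1, D@2, C@4, E@6: d1:5  d2:5  d3:5  d4:3  d5:2  d6:5  d7:5  d8:0 — peak 5.

5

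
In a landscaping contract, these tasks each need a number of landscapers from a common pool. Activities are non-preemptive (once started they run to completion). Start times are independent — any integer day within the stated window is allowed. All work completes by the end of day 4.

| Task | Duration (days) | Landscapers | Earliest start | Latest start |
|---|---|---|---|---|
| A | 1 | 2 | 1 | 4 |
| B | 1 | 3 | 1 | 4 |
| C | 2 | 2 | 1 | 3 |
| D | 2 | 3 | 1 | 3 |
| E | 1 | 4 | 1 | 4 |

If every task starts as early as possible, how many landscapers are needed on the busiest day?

Early-start schedule: A@1, B@1, C@1, D@1, E@1.
Load per day: day 1: 14, day 2: 5, day 3: 0, day 4: 0.
Peak is 14.

14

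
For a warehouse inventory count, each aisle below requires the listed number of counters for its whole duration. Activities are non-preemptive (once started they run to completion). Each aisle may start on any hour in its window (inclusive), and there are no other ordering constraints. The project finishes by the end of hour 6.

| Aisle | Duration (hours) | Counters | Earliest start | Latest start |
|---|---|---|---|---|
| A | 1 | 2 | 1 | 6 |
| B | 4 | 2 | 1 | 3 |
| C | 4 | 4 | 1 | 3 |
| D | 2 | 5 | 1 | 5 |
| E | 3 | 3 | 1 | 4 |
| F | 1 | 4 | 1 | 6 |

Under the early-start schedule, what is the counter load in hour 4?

6

At early start, hour 4 has: B, C.
Demand: 2 + 4 = 6.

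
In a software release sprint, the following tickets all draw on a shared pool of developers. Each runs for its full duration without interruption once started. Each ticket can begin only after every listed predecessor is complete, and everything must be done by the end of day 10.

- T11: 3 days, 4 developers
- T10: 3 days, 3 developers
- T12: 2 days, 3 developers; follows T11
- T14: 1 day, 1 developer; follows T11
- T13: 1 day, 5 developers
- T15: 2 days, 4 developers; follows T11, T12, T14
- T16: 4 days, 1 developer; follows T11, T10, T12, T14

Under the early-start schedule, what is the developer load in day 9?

1

At early start, day 9 has: T16.
Demand: 1 = 1.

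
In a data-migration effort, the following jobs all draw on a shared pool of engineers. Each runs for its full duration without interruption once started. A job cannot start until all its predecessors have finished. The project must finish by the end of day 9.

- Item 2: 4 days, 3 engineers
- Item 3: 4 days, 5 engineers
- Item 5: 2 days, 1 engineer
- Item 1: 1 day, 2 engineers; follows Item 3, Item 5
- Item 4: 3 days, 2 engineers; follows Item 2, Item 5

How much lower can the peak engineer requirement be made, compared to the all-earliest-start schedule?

2

Early-start peak: d1:9  d2:9  d3:8  d4:8  d5:4  d6:2  d7:2  d8:0  d9:0 ⇒ 9.
Leveled (Item 2@1, Item 3@5, Item 5@1, Item 1@9, Item 4@5): d1:4  d2:4  d3:3  d4:3  d5:7  d6:7  d7:7  d8:5  d9:2 ⇒ 7.
Reduction 9 − 7 = 2.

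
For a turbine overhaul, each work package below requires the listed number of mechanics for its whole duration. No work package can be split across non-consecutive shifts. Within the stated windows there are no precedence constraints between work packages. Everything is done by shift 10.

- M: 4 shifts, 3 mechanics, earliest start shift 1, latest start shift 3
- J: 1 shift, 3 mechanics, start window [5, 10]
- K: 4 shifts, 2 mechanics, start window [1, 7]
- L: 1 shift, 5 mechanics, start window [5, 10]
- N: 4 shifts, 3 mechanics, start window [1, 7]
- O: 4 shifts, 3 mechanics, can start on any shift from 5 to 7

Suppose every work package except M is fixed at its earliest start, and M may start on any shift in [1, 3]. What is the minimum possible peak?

M@1: s1:8  s2:8  s3:8  s4:8  s5:11  s6:3  s7:3  s8:3  s9:0  s10:0 → peak 11
M@2: s1:5  s2:8  s3:8  s4:8  s5:14  s6:3  s7:3  s8:3  s9:0  s10:0 → peak 14
M@3: s1:5  s2:5  s3:8  s4:8  s5:14  s6:6  s7:3  s8:3  s9:0  s10:0 → peak 14
Best is M@1, peak 11.

11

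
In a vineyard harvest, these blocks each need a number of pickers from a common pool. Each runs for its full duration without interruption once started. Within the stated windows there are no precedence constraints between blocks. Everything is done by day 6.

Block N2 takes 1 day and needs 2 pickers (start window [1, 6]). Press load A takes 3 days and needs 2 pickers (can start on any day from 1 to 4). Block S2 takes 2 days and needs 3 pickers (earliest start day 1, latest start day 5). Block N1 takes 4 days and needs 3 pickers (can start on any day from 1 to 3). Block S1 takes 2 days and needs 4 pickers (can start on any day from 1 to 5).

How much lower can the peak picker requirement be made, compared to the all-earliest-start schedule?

Early-start peak: d1:14  d2:12  d3:5  d4:3  d5:0  d6:0 ⇒ 14.
Leveled (Block N2@1, Press load A@2, Block S2@5, Block N1@3, Block S1@1): d1:6  d2:6  d3:5  d4:5  d5:6  d6:6 ⇒ 6.
Reduction 14 − 6 = 8.

8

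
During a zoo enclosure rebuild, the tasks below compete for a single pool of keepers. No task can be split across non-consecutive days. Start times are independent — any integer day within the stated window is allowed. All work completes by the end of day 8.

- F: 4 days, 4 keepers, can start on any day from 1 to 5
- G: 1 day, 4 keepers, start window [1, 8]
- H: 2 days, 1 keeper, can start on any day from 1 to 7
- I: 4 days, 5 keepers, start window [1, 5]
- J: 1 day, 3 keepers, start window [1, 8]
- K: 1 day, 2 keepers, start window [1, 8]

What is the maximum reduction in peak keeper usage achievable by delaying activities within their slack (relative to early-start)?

Early-start peak: d1:19  d2:10  d3:9  d4:9  d5:0  d6:0  d7:0  d8:0 ⇒ 19.
Leveled (F@1, G@1, H@2, I@5, J@2, K@3): d1:8  d2:8  d3:7  d4:4  d5:5  d6:5  d7:5  d8:5 ⇒ 8.
Reduction 19 − 8 = 11.

11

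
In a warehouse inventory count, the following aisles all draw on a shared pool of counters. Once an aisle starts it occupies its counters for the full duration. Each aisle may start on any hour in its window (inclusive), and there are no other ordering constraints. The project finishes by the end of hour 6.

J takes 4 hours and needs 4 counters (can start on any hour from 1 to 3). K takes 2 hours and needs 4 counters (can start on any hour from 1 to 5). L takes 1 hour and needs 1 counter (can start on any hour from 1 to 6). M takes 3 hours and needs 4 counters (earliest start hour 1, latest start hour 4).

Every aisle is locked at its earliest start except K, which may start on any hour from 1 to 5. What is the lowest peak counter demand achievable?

9

K@1: h1:13  h2:12  h3:8  h4:4  h5:0  h6:0 → peak 13
K@2: h1:9  h2:12  h3:12  h4:4  h5:0  h6:0 → peak 12
K@3: h1:9  h2:8  h3:12  h4:8  h5:0  h6:0 → peak 12
K@4: h1:9  h2:8  h3:8  h4:8  h5:4  h6:0 → peak 9
K@5: h1:9  h2:8  h3:8  h4:4  h5:4  h6:4 → peak 9
Best is K@4, peak 9.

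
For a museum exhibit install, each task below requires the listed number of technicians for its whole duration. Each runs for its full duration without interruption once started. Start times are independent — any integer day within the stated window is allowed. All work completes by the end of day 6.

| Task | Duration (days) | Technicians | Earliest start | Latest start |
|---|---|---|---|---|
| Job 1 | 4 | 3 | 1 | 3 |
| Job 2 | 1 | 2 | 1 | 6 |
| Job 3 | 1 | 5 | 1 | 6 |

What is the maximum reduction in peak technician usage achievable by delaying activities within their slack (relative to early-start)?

Early-start peak: d1:10  d2:3  d3:3  d4:3  d5:0  d6:0 ⇒ 10.
Leveled (Job 1@1, Job 2@1, Job 3@5): d1:5  d2:3  d3:3  d4:3  d5:5  d6:0 ⇒ 5.
Reduction 10 − 5 = 5.

5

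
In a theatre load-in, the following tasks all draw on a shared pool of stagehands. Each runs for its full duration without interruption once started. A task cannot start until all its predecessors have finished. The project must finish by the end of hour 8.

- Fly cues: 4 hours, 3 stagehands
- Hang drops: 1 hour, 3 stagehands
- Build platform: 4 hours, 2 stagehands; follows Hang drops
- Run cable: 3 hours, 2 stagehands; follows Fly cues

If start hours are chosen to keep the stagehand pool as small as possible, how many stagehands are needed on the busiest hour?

5

Early-start (Fly cues@1, Hang drops@1, Build platform@2, Run cable@5) gives peak 6: h1:6  h2:5  h3:5  h4:5  h5:4  h6:2  h7:2  h8:0.
Shift Fly cues→2, Run cable→6.
Schedule Fly cues@2, Hang drops@1, Build platform@2, Run cable@6: h1:3  h2:5  h3:5  h4:5  h5:5  h6:2  h7:2  h8:2 — peak 5.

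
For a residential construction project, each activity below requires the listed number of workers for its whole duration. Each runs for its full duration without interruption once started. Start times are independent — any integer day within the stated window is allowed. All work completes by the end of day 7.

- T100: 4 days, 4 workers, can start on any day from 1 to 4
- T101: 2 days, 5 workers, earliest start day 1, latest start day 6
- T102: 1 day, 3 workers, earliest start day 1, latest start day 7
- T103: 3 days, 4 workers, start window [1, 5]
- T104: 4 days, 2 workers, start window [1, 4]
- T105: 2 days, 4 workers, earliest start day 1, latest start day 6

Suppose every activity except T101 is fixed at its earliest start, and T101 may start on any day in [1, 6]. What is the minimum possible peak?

T101@1: d1:22  d2:19  d3:10  d4:6  d5:0  d6:0  d7:0 → peak 22
T101@2: d1:17  d2:19  d3:15  d4:6  d5:0  d6:0  d7:0 → peak 19
T101@3: d1:17  d2:14  d3:15  d4:11  d5:0  d6:0  d7:0 → peak 17
T101@4: d1:17  d2:14  d3:10  d4:11  d5:5  d6:0  d7:0 → peak 17
T101@5: d1:17  d2:14  d3:10  d4:6  d5:5  d6:5  d7:0 → peak 17
T101@6: d1:17  d2:14  d3:10  d4:6  d5:0  d6:5  d7:5 → peak 17
Best is T101@3, peak 17.

17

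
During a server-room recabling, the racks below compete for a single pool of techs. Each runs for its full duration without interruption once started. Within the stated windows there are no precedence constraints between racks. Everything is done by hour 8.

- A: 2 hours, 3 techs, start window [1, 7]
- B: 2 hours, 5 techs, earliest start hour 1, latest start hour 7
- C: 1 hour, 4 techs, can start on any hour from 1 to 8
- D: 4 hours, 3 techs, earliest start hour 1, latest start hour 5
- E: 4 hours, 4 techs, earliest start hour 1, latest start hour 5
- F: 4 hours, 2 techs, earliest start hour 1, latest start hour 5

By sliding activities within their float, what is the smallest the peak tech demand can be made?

Early-start (A@1, B@1, C@1, D@1, E@1, F@1) gives peak 21: h1:21  h2:17  h3:9  h4:9  h5:0  h6:0  h7:0  h8:0.
Shift A→3, C→7, E→5, F→3.
Schedule A@3, B@1, C@7, D@1, E@5, F@3: h1:8  h2:8  h3:8  h4:8  h5:6  h6:6  h7:8  h8:4 — peak 8.

8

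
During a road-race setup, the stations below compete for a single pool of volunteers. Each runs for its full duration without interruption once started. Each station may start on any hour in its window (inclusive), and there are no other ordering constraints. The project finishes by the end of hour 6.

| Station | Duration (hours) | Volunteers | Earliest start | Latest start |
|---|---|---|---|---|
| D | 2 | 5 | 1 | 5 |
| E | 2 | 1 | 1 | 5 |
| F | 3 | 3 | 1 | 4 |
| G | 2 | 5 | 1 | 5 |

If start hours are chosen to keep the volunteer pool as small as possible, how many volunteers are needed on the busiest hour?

8

Early-start (D@1, E@1, F@1, G@1) gives peak 14: h1:14  h2:14  h3:3  h4:0  h5:0  h6:0.
Shift F→3, G→3.
Schedule D@1, E@1, F@3, G@3: h1:6  h2:6  h3:8  h4:8  h5:3  h6:0 — peak 8.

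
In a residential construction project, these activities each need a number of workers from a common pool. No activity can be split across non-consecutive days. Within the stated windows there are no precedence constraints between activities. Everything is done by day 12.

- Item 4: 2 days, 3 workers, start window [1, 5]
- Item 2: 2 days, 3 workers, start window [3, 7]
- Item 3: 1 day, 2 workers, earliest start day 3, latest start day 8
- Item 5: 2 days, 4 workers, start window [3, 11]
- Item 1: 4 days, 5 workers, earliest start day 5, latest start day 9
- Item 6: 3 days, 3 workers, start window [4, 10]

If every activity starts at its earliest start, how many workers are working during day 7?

At early start, day 7 has: Item 1.
Demand: 5 = 5.

5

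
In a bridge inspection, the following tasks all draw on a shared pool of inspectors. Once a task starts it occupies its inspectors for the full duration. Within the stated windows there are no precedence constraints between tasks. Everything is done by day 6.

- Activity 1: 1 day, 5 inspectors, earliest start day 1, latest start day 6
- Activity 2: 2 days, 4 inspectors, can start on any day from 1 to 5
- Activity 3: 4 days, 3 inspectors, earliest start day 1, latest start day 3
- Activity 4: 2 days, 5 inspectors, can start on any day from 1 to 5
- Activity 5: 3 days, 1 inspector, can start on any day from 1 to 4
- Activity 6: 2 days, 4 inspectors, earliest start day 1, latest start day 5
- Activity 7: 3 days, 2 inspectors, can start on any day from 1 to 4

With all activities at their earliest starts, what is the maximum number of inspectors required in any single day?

Early-start schedule: Activity 1@1, Activity 2@1, Activity 3@1, Activity 4@1, Activity 5@1, Activity 6@1, Activity 7@1.
Load per day: day 1: 24, day 2: 19, day 3: 6, day 4: 3, day 5: 0, day 6: 0.
Peak is 24.

24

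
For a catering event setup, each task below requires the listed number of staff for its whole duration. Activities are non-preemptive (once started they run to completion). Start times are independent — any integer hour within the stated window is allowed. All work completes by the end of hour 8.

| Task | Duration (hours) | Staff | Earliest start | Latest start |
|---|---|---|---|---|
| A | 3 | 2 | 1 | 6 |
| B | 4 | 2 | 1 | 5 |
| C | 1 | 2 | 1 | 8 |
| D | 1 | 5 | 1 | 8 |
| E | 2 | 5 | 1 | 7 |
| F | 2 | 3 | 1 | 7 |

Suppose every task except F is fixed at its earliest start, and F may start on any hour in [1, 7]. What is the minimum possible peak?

16

F@1: h1:19  h2:12  h3:4  h4:2  h5:0  h6:0  h7:0  h8:0 → peak 19
F@2: h1:16  h2:12  h3:7  h4:2  h5:0  h6:0  h7:0  h8:0 → peak 16
F@3: h1:16  h2:9  h3:7  h4:5  h5:0  h6:0  h7:0  h8:0 → peak 16
F@4: h1:16  h2:9  h3:4  h4:5  h5:3  h6:0  h7:0  h8:0 → peak 16
F@5: h1:16  h2:9  h3:4  h4:2  h5:3  h6:3  h7:0  h8:0 → peak 16
F@6: h1:16  h2:9  h3:4  h4:2  h5:0  h6:3  h7:3  h8:0 → peak 16
F@7: h1:16  h2:9  h3:4  h4:2  h5:0  h6:0  h7:3  h8:3 → peak 16
Best is F@2, peak 16.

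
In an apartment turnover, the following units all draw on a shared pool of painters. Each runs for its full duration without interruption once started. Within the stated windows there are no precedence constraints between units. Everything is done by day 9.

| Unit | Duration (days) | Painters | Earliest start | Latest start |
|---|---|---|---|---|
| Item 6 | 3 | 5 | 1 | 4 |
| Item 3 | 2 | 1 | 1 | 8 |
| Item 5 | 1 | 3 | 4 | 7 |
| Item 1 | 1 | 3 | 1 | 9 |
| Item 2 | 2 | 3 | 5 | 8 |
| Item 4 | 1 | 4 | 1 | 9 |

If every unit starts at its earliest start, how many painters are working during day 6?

At early start, day 6 has: Item 2.
Demand: 3 = 3.

3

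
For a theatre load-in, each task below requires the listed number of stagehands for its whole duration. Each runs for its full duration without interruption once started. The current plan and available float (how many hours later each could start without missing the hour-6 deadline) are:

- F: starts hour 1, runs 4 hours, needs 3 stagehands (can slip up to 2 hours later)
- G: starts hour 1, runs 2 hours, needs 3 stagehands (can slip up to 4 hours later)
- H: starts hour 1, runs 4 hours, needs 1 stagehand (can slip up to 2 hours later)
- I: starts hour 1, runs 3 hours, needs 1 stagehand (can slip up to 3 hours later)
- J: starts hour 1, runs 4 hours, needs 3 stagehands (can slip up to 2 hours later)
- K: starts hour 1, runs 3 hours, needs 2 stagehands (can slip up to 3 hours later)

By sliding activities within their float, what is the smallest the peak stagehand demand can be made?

9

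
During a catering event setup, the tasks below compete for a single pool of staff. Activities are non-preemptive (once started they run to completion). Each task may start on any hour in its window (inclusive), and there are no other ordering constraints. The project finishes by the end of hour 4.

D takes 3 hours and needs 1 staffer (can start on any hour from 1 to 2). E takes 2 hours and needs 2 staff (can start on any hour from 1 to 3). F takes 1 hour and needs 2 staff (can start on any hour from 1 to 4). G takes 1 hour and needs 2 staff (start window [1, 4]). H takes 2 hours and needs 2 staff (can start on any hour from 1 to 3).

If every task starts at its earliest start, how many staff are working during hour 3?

At early start, hour 3 has: D.
Demand: 1 = 1.

1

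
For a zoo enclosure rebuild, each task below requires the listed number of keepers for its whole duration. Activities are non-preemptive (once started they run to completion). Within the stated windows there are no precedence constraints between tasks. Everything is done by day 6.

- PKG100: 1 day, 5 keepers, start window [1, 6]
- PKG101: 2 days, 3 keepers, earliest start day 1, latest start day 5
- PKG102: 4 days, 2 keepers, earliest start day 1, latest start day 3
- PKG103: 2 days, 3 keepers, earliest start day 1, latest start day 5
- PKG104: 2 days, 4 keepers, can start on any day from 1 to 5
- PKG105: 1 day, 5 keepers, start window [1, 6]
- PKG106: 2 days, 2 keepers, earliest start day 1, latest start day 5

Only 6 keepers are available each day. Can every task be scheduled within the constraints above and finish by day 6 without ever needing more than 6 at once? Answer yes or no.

no

Total keeper-days = 42; over 6 days the average is 42/6 > 6, so some day must exceed 6.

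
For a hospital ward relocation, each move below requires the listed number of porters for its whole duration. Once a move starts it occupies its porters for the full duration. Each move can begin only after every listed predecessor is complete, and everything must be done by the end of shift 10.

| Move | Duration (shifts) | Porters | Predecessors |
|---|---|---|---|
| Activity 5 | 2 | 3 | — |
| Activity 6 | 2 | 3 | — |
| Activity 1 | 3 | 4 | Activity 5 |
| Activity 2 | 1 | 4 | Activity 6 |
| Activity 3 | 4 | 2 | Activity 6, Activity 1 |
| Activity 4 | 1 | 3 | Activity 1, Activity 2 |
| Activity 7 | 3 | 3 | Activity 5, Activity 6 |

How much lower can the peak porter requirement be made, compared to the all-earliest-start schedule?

5

Early-start peak: s1:6  s2:6  s3:11  s4:7  s5:7  s6:5  s7:2  s8:2  s9:2  s10:0 ⇒ 11.
Leveled (Activity 5@1, Activity 6@1, Activity 1@3, Activity 2@6, Activity 3@6, Activity 4@7, Activity 7@8): s1:6  s2:6  s3:4  s4:4  s5:4  s6:6  s7:5  s8:5  s9:5  s10:3 ⇒ 6.
Reduction 11 − 6 = 5.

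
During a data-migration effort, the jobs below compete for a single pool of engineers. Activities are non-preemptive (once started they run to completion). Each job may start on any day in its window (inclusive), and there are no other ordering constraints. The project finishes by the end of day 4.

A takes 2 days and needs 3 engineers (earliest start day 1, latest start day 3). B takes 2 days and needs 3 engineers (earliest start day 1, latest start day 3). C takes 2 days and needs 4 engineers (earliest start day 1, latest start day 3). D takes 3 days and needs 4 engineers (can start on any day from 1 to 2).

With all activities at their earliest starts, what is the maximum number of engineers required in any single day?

14

Early-start schedule: A@1, B@1, C@1, D@1.
Load per day: day 1: 14, day 2: 14, day 3: 4, day 4: 0.
Peak is 14.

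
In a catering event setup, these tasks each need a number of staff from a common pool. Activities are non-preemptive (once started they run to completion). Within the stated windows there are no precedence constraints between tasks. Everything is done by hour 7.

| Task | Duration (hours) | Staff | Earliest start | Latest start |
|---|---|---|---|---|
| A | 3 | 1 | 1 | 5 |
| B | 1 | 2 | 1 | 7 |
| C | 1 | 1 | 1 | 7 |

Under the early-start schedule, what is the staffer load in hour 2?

1

At early start, hour 2 has: A.
Demand: 1 = 1.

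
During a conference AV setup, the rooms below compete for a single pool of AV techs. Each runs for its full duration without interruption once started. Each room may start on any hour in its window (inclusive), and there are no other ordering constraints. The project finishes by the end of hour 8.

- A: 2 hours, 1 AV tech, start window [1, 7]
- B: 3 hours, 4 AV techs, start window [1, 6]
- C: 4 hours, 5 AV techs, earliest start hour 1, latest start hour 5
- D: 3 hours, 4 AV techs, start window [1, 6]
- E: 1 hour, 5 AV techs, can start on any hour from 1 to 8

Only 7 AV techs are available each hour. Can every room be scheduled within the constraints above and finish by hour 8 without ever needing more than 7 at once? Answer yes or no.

The minimum achievable peak is 8; 7 < 8, so no feasible schedule stays within the cap.

no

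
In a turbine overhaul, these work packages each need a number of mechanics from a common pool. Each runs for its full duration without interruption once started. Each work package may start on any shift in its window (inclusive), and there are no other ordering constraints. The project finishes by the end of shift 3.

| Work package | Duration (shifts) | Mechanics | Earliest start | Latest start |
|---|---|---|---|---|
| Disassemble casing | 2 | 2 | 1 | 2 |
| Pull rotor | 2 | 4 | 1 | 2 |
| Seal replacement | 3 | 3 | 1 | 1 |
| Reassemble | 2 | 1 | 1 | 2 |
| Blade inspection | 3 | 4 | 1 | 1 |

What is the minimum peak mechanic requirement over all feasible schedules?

Schedule Disassemble casing@1, Pull rotor@1, Seal replacement@1, Reassemble@1, Blade inspection@1: s1:14  s2:14  s3:7 — peak 14.
No arrangement of the 8 feasible schedules does better.

14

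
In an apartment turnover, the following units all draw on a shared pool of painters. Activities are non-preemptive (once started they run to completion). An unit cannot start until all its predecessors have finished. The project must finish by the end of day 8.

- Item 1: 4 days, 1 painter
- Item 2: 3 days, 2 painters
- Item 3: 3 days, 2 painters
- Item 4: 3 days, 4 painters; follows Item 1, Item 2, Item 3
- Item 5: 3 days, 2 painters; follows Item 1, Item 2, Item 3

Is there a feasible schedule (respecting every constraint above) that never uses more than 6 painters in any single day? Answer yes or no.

yes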